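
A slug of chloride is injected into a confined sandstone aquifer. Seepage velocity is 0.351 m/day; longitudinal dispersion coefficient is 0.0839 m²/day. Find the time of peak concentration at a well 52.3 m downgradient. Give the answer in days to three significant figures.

148 days

For the 1D instantaneous-source solution, setting ∂C/∂t = 0 at fixed x gives v²t² + 2Dt − x² = 0, so t = (√(D² + v²x²) − D)/v².
√(D² + v²x²) = √(0.0839² + 0.351² × 52.3²) = 18.36; v² = 0.123201.
t = (18.36 − 0.0839)/0.123201 = 148 days (vs. the pure-advection estimate x/v = 149 d).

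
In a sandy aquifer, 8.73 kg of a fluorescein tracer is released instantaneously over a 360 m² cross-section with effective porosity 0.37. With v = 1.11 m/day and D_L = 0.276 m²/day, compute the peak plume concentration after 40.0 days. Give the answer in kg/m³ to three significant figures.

0.00556 kg/m³

The peak of an instantaneous 1D plume sits at x = vt; there the Gaussian factor is 1 and C_max = M/(n_e·A·√(4πDt)), where n_e·A is the pore area the mass is dissolved in.
√(4πDt) = √(4π × 0.276 × 40.0) = 11.78 m, so C_max = 8.73/(0.37 × 360 × 11.78) = 0.00556 kg/m³.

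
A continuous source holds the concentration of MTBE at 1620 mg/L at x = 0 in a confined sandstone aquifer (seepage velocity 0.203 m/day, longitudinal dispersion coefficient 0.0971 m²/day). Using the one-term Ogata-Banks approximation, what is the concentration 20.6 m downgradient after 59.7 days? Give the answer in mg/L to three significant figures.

10.3 mg/L

For a continuous step input, C/C₀ ≈ ½·erfc((x−vt)/(2√(Dt))).
vt = 0.203 × 59.7 = 12.1191 m and 2√(Dt) = 2√(0.0971 × 59.7) = 4.815 m.
Argument (x−vt)/(2√(Dt)) = (20.6 − 12.1191)/4.815 = 1.761; ½·erfc(1.761) = 0.006379.
C = 1620 × 0.006379 = 10.3 mg/L.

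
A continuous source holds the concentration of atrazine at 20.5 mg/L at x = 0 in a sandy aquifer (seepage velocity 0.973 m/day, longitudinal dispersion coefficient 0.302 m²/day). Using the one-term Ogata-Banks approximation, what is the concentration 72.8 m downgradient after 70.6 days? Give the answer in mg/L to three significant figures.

5.43 mg/L

For a continuous step input, C/C₀ ≈ ½·erfc((x−vt)/(2√(Dt))).
vt = 0.973 × 70.6 = 68.6938 m and 2√(Dt) = 2√(0.302 × 70.6) = 9.235 m.
Argument (x−vt)/(2√(Dt)) = (72.8 − 68.6938)/9.235 = 0.4446; ½·erfc(0.4446) = 0.2648.
C = 20.5 × 0.2648 = 5.43 mg/L.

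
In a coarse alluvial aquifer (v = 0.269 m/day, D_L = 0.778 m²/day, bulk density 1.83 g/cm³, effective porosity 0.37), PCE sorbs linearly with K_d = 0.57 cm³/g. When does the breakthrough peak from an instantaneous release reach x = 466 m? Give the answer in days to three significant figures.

Retardation factor R = 1 + ρ_b·K_d/n = 1 + 1.83 × 0.57/0.37 = 3.819.
Sorption retards both mechanisms: v_R = v/R = 0.07044 m/day, D_R = D/R = 0.2037 m²/day.
Peak time from v_R²t² + 2D_R t − x² = 0: t = (√(D_R² + v_R²x²) − D_R)/v_R².
√(D_R² + v_R²x²) = √(0.2037² + 0.07044² × 466²) = 32.83; v_R² = 0.004962.
t = (32.83 − 0.2037)/0.004962 = 6580 days.

6580 days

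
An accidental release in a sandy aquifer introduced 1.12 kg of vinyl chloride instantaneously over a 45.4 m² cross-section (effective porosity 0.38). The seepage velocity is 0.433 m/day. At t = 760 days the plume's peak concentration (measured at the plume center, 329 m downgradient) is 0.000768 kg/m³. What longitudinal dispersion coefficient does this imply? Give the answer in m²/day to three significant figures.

0.748 m²/day

At the plume center C_max = M/(n_e·A·√(4πDt)), so D = M²/(4πt·(n_e·A·C_max)²).
n_e·A·C_max = 0.38 × 45.4 × 0.000768 = 0.01325 kg/m.
D = 1.12²/(4π × 760 × 0.01325²) = 0.748 m²/day.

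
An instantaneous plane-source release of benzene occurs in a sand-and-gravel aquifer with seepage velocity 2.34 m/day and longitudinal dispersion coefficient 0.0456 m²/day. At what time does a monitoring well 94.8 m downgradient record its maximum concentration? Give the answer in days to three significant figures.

For the 1D instantaneous-source solution, setting ∂C/∂t = 0 at fixed x gives v²t² + 2Dt − x² = 0, so t = (√(D² + v²x²) − D)/v².
√(D² + v²x²) = √(0.0456² + 2.34² × 94.8²) = 221.8; v² = 5.4756.
t = (221.8 − 0.0456)/5.4756 = 40.5 days (vs. the pure-advection estimate x/v = 40.5 d).

40.5 days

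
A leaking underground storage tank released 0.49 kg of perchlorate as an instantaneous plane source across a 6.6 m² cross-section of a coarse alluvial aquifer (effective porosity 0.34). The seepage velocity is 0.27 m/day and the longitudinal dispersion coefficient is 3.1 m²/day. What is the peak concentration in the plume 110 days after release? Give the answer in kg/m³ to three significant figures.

0.00334 kg/m³

The peak of an instantaneous 1D plume sits at x = vt; there the Gaussian factor is 1 and C_max = M/(n_e·A·√(4πDt)), where n_e·A is the pore area the mass is dissolved in.
√(4πDt) = √(4π × 3.1 × 110) = 65.46 m, so C_max = 0.49/(0.34 × 6.6 × 65.46) = 0.00334 kg/m³.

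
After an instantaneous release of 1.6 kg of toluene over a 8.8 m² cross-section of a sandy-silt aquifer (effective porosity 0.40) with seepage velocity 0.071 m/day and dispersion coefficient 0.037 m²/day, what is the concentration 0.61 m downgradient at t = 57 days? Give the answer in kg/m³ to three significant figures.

For an instantaneous plane source, C(x,t) = M/(n_e·A·√(4πDt)) · exp(−(x−vt)²/(4Dt)), with n_e·A the pore (flow) area.
Plume center vt = 0.071 × 57 = 4.047 m, so the well at 0.61 m is 3.437 m upgradient of the peak.
√(4πDt) = 5.148 m, giving peak height M/(n_e·A·√(4πDt)) = 1.6/(0.40 × 8.8 × 5.148) = 0.08830 kg/m³.
(x−vt)²/(4Dt) = (-3.437)²/(4 × 0.037 × 57) = 1.400; exp(−1.400) = 0.2466.
C = 0.08830 × 0.2466 = 0.0218 kg/m³.

0.0218 kg/m³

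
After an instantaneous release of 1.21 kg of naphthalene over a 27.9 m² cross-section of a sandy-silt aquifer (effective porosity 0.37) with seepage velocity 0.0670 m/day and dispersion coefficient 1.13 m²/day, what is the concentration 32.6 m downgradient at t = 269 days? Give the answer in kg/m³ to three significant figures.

0.00159 kg/m³

For an instantaneous plane source, C(x,t) = M/(n_e·A·√(4πDt)) · exp(−(x−vt)²/(4Dt)), with n_e·A the pore (flow) area.
Plume center vt = 0.0670 × 269 = 18.023 m, so the well at 32.6 m is 14.577 m downgradient of the peak.
√(4πDt) = 61.80 m, giving peak height M/(n_e·A·√(4πDt)) = 1.21/(0.37 × 27.9 × 61.80) = 0.001897 kg/m³.
(x−vt)²/(4Dt) = (14.577)²/(4 × 1.13 × 269) = 0.1748; exp(−0.1748) = 0.8396.
C = 0.001897 × 0.8396 = 0.00159 kg/m³.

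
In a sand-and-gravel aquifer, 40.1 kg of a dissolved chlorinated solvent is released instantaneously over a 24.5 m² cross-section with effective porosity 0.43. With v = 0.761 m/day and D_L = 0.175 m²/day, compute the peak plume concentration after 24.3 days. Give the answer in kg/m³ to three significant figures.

0.521 kg/m³

The peak of an instantaneous 1D plume sits at x = vt; there the Gaussian factor is 1 and C_max = M/(n_e·A·√(4πDt)), where n_e·A is the pore area the mass is dissolved in.
√(4πDt) = √(4π × 0.175 × 24.3) = 7.310 m, so C_max = 40.1/(0.43 × 24.5 × 7.310) = 0.521 kg/m³.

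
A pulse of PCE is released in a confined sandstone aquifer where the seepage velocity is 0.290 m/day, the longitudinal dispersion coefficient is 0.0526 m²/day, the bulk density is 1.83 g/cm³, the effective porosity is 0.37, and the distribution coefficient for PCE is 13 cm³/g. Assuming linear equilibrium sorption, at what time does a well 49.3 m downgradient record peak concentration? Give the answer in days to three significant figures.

11100 days

Retardation factor R = 1 + ρ_b·K_d/n = 1 + 1.83 × 13/0.37 = 65.30.
Sorption retards both mechanisms: v_R = v/R = 0.004441 m/day, D_R = D/R = 0.0008055 m²/day.
Peak time from v_R²t² + 2D_R t − x² = 0: t = (√(D_R² + v_R²x²) − D_R)/v_R².
√(D_R² + v_R²x²) = √(0.0008055² + 0.004441² × 49.3²) = 0.2189; v_R² = 1.972e-05.
t = (0.2189 − 0.0008055)/1.972e-05 = 11100 days.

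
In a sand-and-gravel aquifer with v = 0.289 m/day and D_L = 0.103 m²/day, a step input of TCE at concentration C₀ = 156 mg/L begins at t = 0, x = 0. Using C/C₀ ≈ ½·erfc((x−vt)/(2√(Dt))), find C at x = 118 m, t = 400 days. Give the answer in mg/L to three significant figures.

61.7 mg/L

For a continuous step input, C/C₀ ≈ ½·erfc((x−vt)/(2√(Dt))).
vt = 0.289 × 400 = 115.6 m and 2√(Dt) = 2√(0.103 × 400) = 12.84 m.
Argument (x−vt)/(2√(Dt)) = (118 − 115.6)/12.84 = 0.1869; ½·erfc(0.1869) = 0.3958.
C = 156 × 0.3958 = 61.7 mg/L.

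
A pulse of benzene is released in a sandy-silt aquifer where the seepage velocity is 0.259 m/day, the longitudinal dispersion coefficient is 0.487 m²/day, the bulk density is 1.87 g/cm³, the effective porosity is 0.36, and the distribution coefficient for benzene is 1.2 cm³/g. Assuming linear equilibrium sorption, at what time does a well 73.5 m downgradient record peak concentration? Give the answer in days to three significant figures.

Retardation factor R = 1 + ρ_b·K_d/n = 1 + 1.87 × 1.2/0.36 = 7.233.
Sorption retards both mechanisms: v_R = v/R = 0.03581 m/day, D_R = D/R = 0.06733 m²/day.
Peak time from v_R²t² + 2D_R t − x² = 0: t = (√(D_R² + v_R²x²) − D_R)/v_R².
√(D_R² + v_R²x²) = √(0.06733² + 0.03581² × 73.5²) = 2.633; v_R² = 0.001282.
t = (2.633 − 0.06733)/0.001282 = 2000 days.

2000 days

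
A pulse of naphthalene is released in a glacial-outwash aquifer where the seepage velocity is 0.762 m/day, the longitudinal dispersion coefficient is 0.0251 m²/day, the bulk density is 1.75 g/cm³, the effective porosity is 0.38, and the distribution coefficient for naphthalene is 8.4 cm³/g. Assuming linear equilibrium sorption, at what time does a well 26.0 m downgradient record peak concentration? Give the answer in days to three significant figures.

Retardation factor R = 1 + ρ_b·K_d/n = 1 + 1.75 × 8.4/0.38 = 39.68.
Sorption retards both mechanisms: v_R = v/R = 0.01920 m/day, D_R = D/R = 0.0006326 m²/day.
Peak time from v_R²t² + 2D_R t − x² = 0: t = (√(D_R² + v_R²x²) − D_R)/v_R².
√(D_R² + v_R²x²) = √(0.0006326² + 0.01920² × 26.0²) = 0.4992; v_R² = 0.0003686.
t = (0.4992 − 0.0006326)/0.0003686 = 1350 days.

1350 days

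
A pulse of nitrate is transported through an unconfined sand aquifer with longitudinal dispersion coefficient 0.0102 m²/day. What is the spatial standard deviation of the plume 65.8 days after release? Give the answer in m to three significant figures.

Dispersive spreading gives a Gaussian with σ² = 2Dt; advection only shifts the center.
σ = √(2 × 0.0102 × 65.8) = 1.16 m.

1.16 m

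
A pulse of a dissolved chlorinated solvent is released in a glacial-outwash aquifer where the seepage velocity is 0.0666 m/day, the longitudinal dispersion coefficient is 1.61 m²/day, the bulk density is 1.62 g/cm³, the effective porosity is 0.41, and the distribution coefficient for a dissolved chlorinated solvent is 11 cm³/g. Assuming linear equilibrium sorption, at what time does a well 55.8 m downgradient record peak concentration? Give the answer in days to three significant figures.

Retardation factor R = 1 + ρ_b·K_d/n = 1 + 1.62 × 11/0.41 = 44.46.
Sorption retards both mechanisms: v_R = v/R = 0.001498 m/day, D_R = D/R = 0.03621 m²/day.
Peak time from v_R²t² + 2D_R t − x² = 0: t = (√(D_R² + v_R²x²) − D_R)/v_R².
√(D_R² + v_R²x²) = √(0.03621² + 0.001498² × 55.8²) = 0.09109; v_R² = 2.244e-06.
t = (0.09109 − 0.03621)/2.244e-06 = 24500 days.

24500 days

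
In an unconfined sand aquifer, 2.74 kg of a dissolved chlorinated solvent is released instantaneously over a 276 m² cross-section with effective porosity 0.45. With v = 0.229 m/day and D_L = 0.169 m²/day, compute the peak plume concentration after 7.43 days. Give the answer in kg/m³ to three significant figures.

The peak of an instantaneous 1D plume sits at x = vt; there the Gaussian factor is 1 and C_max = M/(n_e·A·√(4πDt)), where n_e·A is the pore area the mass is dissolved in.
√(4πDt) = √(4π × 0.169 × 7.43) = 3.972 m, so C_max = 2.74/(0.45 × 276 × 3.972) = 0.00555 kg/m³.

0.00555 kg/m³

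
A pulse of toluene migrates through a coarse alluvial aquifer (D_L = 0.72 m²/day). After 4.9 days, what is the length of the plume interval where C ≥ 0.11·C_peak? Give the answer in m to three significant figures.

The plume is Gaussian with σ = √(2Dt) = √(2 × 0.72 × 4.9) = 2.656 m.
C/C_peak = exp(−Δx²/(2σ²)) = 0.11 ⇒ Δx = σ·√(−2 ln 0.11) = 2.656 × 2.101 = 5.580 m.
Width = 2Δx = 11.2 m.

11.2 m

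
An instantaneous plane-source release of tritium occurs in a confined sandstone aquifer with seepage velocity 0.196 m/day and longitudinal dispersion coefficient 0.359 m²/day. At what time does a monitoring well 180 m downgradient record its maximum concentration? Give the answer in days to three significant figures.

909 days

For the 1D instantaneous-source solution, setting ∂C/∂t = 0 at fixed x gives v²t² + 2Dt − x² = 0, so t = (√(D² + v²x²) − D)/v².
√(D² + v²x²) = √(0.359² + 0.196² × 180²) = 35.28; v² = 0.038416.
t = (35.28 − 0.359)/0.038416 = 909 days (vs. the pure-advection estimate x/v = 918 d).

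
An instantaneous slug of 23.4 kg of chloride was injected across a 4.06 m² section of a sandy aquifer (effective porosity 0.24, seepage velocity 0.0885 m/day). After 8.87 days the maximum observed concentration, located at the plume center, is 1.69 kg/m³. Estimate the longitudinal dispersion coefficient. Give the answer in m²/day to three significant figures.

At the plume center C_max = M/(n_e·A·√(4πDt)), so D = M²/(4πt·(n_e·A·C_max)²).
n_e·A·C_max = 0.24 × 4.06 × 1.69 = 1.647 kg/m.
D = 23.4²/(4π × 8.87 × 1.647²) = 1.81 m²/day.

1.81 m²/day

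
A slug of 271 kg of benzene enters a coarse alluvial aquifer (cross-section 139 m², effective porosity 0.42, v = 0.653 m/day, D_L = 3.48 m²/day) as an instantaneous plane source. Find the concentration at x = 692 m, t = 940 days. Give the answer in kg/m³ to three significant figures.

For an instantaneous plane source, C(x,t) = M/(n_e·A·√(4πDt)) · exp(−(x−vt)²/(4Dt)), with n_e·A the pore (flow) area.
Plume center vt = 0.653 × 940 = 613.82 m, so the well at 692 m is 78.18 m downgradient of the peak.
√(4πDt) = 202.7 m, giving peak height M/(n_e·A·√(4πDt)) = 271/(0.42 × 139 × 202.7) = 0.02290 kg/m³.
(x−vt)²/(4Dt) = (78.18)²/(4 × 3.48 × 940) = 0.4671; exp(−0.4671) = 0.6268.
C = 0.02290 × 0.6268 = 0.0144 kg/m³.

0.0144 kg/m³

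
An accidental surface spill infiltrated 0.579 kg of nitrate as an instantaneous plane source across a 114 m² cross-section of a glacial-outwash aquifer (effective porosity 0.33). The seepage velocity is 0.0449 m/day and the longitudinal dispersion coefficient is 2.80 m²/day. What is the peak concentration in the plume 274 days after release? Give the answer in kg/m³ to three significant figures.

0.000157 kg/m³

The peak of an instantaneous 1D plume sits at x = vt; there the Gaussian factor is 1 and C_max = M/(n_e·A·√(4πDt)), where n_e·A is the pore area the mass is dissolved in.
√(4πDt) = √(4π × 2.80 × 274) = 98.19 m, so C_max = 0.579/(0.33 × 114 × 98.19) = 0.000157 kg/m³.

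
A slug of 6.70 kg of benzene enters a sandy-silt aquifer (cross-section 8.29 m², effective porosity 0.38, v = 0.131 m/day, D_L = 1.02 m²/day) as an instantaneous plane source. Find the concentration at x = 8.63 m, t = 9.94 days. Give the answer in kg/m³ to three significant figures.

For an instantaneous plane source, C(x,t) = M/(n_e·A·√(4πDt)) · exp(−(x−vt)²/(4Dt)), with n_e·A the pore (flow) area.
Plume center vt = 0.131 × 9.94 = 1.30214 m, so the well at 8.63 m is 7.32786 m downgradient of the peak.
√(4πDt) = 11.29 m, giving peak height M/(n_e·A·√(4πDt)) = 6.70/(0.38 × 8.29 × 11.29) = 0.1884 kg/m³.
(x−vt)²/(4Dt) = (7.32786)²/(4 × 1.02 × 9.94) = 1.324; exp(−1.324) = 0.2661.
C = 0.1884 × 0.2661 = 0.0501 kg/m³.

0.0501 kg/m³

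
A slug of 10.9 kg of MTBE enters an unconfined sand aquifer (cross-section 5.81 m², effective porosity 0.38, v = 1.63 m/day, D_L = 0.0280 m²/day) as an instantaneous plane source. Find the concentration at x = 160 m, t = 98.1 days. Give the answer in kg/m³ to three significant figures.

0.840 kg/m³

For an instantaneous plane source, C(x,t) = M/(n_e·A·√(4πDt)) · exp(−(x−vt)²/(4Dt)), with n_e·A the pore (flow) area.
Plume center vt = 1.63 × 98.1 = 159.903 m, so the well at 160 m is 0.097 m downgradient of the peak.
√(4πDt) = 5.875 m, giving peak height M/(n_e·A·√(4πDt)) = 10.9/(0.38 × 5.81 × 5.875) = 0.8403 kg/m³.
(x−vt)²/(4Dt) = (0.097)²/(4 × 0.0280 × 98.1) = 0.0008564; exp(−0.0008564) = 0.9991.
C = 0.8403 × 0.9991 = 0.840 kg/m³.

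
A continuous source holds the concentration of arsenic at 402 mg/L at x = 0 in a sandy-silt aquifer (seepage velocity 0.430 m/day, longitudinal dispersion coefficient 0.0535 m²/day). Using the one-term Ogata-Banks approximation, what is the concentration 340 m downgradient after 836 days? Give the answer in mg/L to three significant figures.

394 mg/L

For a continuous step input, C/C₀ ≈ ½·erfc((x−vt)/(2√(Dt))).
vt = 0.430 × 836 = 359.48 m and 2√(Dt) = 2√(0.0535 × 836) = 13.38 m.
Argument (x−vt)/(2√(Dt)) = (340 − 359.48)/13.38 = -1.456; ½·erfc(-1.456) = 0.9803.
C = 402 × 0.9803 = 394 mg/L.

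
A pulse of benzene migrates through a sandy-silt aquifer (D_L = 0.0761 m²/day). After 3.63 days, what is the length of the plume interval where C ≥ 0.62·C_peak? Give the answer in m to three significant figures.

1.45 m

The plume is Gaussian with σ = √(2Dt) = √(2 × 0.0761 × 3.63) = 0.7433 m.
C/C_peak = exp(−Δx²/(2σ²)) = 0.62 ⇒ Δx = σ·√(−2 ln 0.62) = 0.7433 × 0.9778 = 0.7268 m.
Width = 2Δx = 1.45 m.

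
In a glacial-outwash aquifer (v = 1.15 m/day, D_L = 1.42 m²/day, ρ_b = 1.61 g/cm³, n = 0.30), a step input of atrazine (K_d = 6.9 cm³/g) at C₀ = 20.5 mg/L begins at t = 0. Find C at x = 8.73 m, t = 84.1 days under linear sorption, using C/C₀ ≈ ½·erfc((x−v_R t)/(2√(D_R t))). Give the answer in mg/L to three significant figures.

0.139 mg/L

Retardation factor R = 1 + ρ_b·K_d/n = 1 + 1.61 × 6.9/0.30 = 38.03.
Sorption retards both mechanisms: v_R = v/R = 0.03024 m/day, D_R = D/R = 0.03734 m²/day.
v_R·t = 0.03024 × 84.1 = 2.543184 m; 2√(D_R t) = 3.544 m; argument = (8.73 − 2.543184)/3.544 = 1.746.
C = C₀ × ½·erfc(1.746) = 20.5 × 0.006770 = 0.139 mg/L.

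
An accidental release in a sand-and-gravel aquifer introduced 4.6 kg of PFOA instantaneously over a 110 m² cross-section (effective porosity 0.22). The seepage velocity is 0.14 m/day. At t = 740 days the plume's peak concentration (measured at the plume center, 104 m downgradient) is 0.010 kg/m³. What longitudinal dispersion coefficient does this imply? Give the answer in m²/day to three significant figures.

0.0389 m²/day

At the plume center C_max = M/(n_e·A·√(4πDt)), so D = M²/(4πt·(n_e·A·C_max)²).
n_e·A·C_max = 0.22 × 110 × 0.010 = 0.2420 kg/m.
D = 4.6²/(4π × 740 × 0.2420²) = 0.0389 m²/day.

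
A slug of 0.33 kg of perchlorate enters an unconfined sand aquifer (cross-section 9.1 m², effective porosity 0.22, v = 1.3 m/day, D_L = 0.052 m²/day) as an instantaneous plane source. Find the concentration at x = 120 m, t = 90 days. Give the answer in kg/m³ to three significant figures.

0.0133 kg/m³

For an instantaneous plane source, C(x,t) = M/(n_e·A·√(4πDt)) · exp(−(x−vt)²/(4Dt)), with n_e·A the pore (flow) area.
Plume center vt = 1.3 × 90 = 117 m, so the well at 120 m is 3 m downgradient of the peak.
√(4πDt) = 7.669 m, giving peak height M/(n_e·A·√(4πDt)) = 0.33/(0.22 × 9.1 × 7.669) = 0.02149 kg/m³.
(x−vt)²/(4Dt) = (3)²/(4 × 0.052 × 90) = 0.4808; exp(−0.4808) = 0.6183.
C = 0.02149 × 0.6183 = 0.0133 kg/m³.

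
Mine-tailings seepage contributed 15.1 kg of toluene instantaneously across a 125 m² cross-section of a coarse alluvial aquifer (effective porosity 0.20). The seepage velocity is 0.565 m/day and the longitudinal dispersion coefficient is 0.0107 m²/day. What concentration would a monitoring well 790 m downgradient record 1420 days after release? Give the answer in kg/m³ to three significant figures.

0.00363 kg/m³

For an instantaneous plane source, C(x,t) = M/(n_e·A·√(4πDt)) · exp(−(x−vt)²/(4Dt)), with n_e·A the pore (flow) area.
Plume center vt = 0.565 × 1420 = 802.3 m, so the well at 790 m is 12.3 m upgradient of the peak.
√(4πDt) = 13.82 m, giving peak height M/(n_e·A·√(4πDt)) = 15.1/(0.20 × 125 × 13.82) = 0.04370 kg/m³.
(x−vt)²/(4Dt) = (-12.3)²/(4 × 0.0107 × 1420) = 2.489; exp(−2.489) = 0.08299.
C = 0.04370 × 0.08299 = 0.00363 kg/m³.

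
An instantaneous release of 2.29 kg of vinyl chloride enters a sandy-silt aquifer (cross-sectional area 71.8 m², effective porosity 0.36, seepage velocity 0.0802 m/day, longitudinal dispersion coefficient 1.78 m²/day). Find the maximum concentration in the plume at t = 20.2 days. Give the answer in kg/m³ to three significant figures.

0.00417 kg/m³

The peak of an instantaneous 1D plume sits at x = vt; there the Gaussian factor is 1 and C_max = M/(n_e·A·√(4πDt)), where n_e·A is the pore area the mass is dissolved in.
√(4πDt) = √(4π × 1.78 × 20.2) = 21.26 m, so C_max = 2.29/(0.36 × 71.8 × 21.26) = 0.00417 kg/m³.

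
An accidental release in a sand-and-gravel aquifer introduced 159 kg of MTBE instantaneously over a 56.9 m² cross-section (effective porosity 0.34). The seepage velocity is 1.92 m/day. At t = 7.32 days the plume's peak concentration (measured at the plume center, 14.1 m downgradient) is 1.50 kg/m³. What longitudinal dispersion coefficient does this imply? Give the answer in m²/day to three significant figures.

0.326 m²/day

At the plume center C_max = M/(n_e·A·√(4πDt)), so D = M²/(4πt·(n_e·A·C_max)²).
n_e·A·C_max = 0.34 × 56.9 × 1.50 = 29.02 kg/m.
D = 159²/(4π × 7.32 × 29.02²) = 0.326 m²/day.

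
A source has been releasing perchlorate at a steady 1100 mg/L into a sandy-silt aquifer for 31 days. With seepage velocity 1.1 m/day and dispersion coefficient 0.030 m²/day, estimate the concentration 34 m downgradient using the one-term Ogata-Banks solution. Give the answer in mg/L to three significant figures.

For a continuous step input, C/C₀ ≈ ½·erfc((x−vt)/(2√(Dt))).
vt = 1.1 × 31 = 34.1 m and 2√(Dt) = 2√(0.030 × 31) = 1.929 m.
Argument (x−vt)/(2√(Dt)) = (34 − 34.1)/1.929 = -0.05184; ½·erfc(-0.05184) = 0.5292.
C = 1100 × 0.5292 = 582 mg/L.

582 mg/L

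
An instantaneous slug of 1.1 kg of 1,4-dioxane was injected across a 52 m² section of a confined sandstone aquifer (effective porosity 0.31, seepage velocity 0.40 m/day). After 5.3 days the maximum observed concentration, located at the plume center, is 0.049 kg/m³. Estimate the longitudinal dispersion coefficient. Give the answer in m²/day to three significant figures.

0.0291 m²/day

At the plume center C_max = M/(n_e·A·√(4πDt)), so D = M²/(4πt·(n_e·A·C_max)²).
n_e·A·C_max = 0.31 × 52 × 0.049 = 0.7899 kg/m.
D = 1.1²/(4π × 5.3 × 0.7899²) = 0.0291 m²/day.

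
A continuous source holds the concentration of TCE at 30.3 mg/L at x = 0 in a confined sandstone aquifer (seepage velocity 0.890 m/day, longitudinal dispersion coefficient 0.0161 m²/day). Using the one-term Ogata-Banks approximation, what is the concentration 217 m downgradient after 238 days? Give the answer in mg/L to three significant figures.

For a continuous step input, C/C₀ ≈ ½·erfc((x−vt)/(2√(Dt))).
vt = 0.890 × 238 = 211.82 m and 2√(Dt) = 2√(0.0161 × 238) = 3.915 m.
Argument (x−vt)/(2√(Dt)) = (217 − 211.82)/3.915 = 1.323; ½·erfc(1.323) = 0.03067.
C = 30.3 × 0.03067 = 0.929 mg/L.

0.929 mg/L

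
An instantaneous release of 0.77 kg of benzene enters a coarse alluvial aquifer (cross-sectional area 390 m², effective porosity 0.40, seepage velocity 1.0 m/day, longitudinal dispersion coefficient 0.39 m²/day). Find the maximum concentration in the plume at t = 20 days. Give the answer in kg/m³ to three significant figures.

The peak of an instantaneous 1D plume sits at x = vt; there the Gaussian factor is 1 and C_max = M/(n_e·A·√(4πDt)), where n_e·A is the pore area the mass is dissolved in.
√(4πDt) = √(4π × 0.39 × 20) = 9.900 m, so C_max = 0.77/(0.40 × 390 × 9.900) = 0.000499 kg/m³.

0.000499 kg/m³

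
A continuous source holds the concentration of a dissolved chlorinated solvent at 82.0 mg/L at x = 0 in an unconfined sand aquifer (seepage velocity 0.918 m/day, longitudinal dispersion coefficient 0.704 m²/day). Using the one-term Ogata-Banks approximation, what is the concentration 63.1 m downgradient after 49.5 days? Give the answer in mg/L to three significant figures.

For a continuous step input, C/C₀ ≈ ½·erfc((x−vt)/(2√(Dt))).
vt = 0.918 × 49.5 = 45.441 m and 2√(Dt) = 2√(0.704 × 49.5) = 11.81 m.
Argument (x−vt)/(2√(Dt)) = (63.1 − 45.441)/11.81 = 1.495; ½·erfc(1.495) = 0.01725.
C = 82.0 × 0.01725 = 1.41 mg/L.

1.41 mg/L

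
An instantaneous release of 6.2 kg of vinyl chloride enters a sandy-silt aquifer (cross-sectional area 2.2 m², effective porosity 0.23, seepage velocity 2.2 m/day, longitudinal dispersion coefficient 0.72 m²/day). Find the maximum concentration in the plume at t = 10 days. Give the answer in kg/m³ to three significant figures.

The peak of an instantaneous 1D plume sits at x = vt; there the Gaussian factor is 1 and C_max = M/(n_e·A·√(4πDt)), where n_e·A is the pore area the mass is dissolved in.
√(4πDt) = √(4π × 0.72 × 10) = 9.512 m, so C_max = 6.2/(0.23 × 2.2 × 9.512) = 1.29 kg/m³.

1.29 kg/m³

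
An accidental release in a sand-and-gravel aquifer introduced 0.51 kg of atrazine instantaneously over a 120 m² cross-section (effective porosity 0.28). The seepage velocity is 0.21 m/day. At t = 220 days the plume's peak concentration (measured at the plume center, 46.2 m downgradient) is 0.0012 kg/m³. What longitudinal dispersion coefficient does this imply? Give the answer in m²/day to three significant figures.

0.0579 m²/day

At the plume center C_max = M/(n_e·A·√(4πDt)), so D = M²/(4πt·(n_e·A·C_max)²).
n_e·A·C_max = 0.28 × 120 × 0.0012 = 0.04032 kg/m.
D = 0.51²/(4π × 220 × 0.04032²) = 0.0579 m²/day.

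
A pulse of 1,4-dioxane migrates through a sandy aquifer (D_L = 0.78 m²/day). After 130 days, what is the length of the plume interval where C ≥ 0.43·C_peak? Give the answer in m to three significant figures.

The plume is Gaussian with σ = √(2Dt) = √(2 × 0.78 × 130) = 14.24 m.
C/C_peak = exp(−Δx²/(2σ²)) = 0.43 ⇒ Δx = σ·√(−2 ln 0.43) = 14.24 × 1.299 = 18.50 m.
Width = 2Δx = 37.0 m.

37.0 m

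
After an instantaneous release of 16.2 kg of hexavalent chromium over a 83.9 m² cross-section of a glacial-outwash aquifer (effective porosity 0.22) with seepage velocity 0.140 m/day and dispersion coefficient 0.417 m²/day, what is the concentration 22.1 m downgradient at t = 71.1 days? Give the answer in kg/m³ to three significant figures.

0.0131 kg/m³

For an instantaneous plane source, C(x,t) = M/(n_e·A·√(4πDt)) · exp(−(x−vt)²/(4Dt)), with n_e·A the pore (flow) area.
Plume center vt = 0.140 × 71.1 = 9.954 m, so the well at 22.1 m is 12.146 m downgradient of the peak.
√(4πDt) = 19.30 m, giving peak height M/(n_e·A·√(4πDt)) = 16.2/(0.22 × 83.9 × 19.30) = 0.04548 kg/m³.
(x−vt)²/(4Dt) = (12.146)²/(4 × 0.417 × 71.1) = 1.244; exp(−1.244) = 0.2882.
C = 0.04548 × 0.2882 = 0.0131 kg/m³.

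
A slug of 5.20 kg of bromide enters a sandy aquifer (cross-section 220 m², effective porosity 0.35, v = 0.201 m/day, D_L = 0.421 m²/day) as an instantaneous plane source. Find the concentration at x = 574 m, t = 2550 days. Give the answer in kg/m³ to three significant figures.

For an instantaneous plane source, C(x,t) = M/(n_e·A·√(4πDt)) · exp(−(x−vt)²/(4Dt)), with n_e·A the pore (flow) area.
Plume center vt = 0.201 × 2550 = 512.55 m, so the well at 574 m is 61.45 m downgradient of the peak.
√(4πDt) = 116.1 m, giving peak height M/(n_e·A·√(4πDt)) = 5.20/(0.35 × 220 × 116.1) = 0.0005817 kg/m³.
(x−vt)²/(4Dt) = (61.45)²/(4 × 0.421 × 2550) = 0.8793; exp(−0.8793) = 0.4151.
C = 0.0005817 × 0.4151 = 0.000241 kg/m³.

0.000241 kg/m³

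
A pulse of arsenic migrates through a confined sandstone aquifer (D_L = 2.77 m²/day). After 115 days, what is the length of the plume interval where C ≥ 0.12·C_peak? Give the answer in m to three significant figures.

The plume is Gaussian with σ = √(2Dt) = √(2 × 2.77 × 115) = 25.24 m.
C/C_peak = exp(−Δx²/(2σ²)) = 0.12 ⇒ Δx = σ·√(−2 ln 0.12) = 25.24 × 2.059 = 51.97 m.
Width = 2Δx = 104 m.

104 m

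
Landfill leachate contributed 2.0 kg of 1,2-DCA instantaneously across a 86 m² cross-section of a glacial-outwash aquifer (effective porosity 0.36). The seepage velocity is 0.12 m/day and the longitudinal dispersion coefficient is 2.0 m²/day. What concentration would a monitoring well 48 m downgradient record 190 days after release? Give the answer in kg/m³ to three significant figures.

For an instantaneous plane source, C(x,t) = M/(n_e·A·√(4πDt)) · exp(−(x−vt)²/(4Dt)), with n_e·A the pore (flow) area.
Plume center vt = 0.12 × 190 = 22.8 m, so the well at 48 m is 25.2 m downgradient of the peak.
√(4πDt) = 69.10 m, giving peak height M/(n_e·A·√(4πDt)) = 2.0/(0.36 × 86 × 69.10) = 0.0009349 kg/m³.
(x−vt)²/(4Dt) = (25.2)²/(4 × 2.0 × 190) = 0.4178; exp(−0.4178) = 0.6585.
C = 0.0009349 × 0.6585 = 0.000616 kg/m³.

0.000616 kg/m³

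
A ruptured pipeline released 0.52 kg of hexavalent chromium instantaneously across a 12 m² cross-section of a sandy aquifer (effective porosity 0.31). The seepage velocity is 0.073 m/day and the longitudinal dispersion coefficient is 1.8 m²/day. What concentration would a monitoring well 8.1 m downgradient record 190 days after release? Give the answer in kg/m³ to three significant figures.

For an instantaneous plane source, C(x,t) = M/(n_e·A·√(4πDt)) · exp(−(x−vt)²/(4Dt)), with n_e·A the pore (flow) area.
Plume center vt = 0.073 × 190 = 13.87 m, so the well at 8.1 m is 5.77 m upgradient of the peak.
√(4πDt) = 65.56 m, giving peak height M/(n_e·A·√(4πDt)) = 0.52/(0.31 × 12 × 65.56) = 0.002132 kg/m³.
(x−vt)²/(4Dt) = (-5.77)²/(4 × 1.8 × 190) = 0.02434; exp(−0.02434) = 0.9760.
C = 0.002132 × 0.9760 = 0.00208 kg/m³.

0.00208 kg/m³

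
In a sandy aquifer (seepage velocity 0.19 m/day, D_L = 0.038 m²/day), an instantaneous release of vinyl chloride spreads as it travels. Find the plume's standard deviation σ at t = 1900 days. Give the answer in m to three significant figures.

Dispersive spreading gives a Gaussian with σ² = 2Dt; advection only shifts the center.
σ = √(2 × 0.038 × 1900) = 12.0 m.

12.0 m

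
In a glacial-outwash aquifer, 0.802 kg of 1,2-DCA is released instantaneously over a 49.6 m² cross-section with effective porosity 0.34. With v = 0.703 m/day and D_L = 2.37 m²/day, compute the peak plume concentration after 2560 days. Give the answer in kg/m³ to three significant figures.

The peak of an instantaneous 1D plume sits at x = vt; there the Gaussian factor is 1 and C_max = M/(n_e·A·√(4πDt)), where n_e·A is the pore area the mass is dissolved in.
√(4πDt) = √(4π × 2.37 × 2560) = 276.1 m, so C_max = 0.802/(0.34 × 49.6 × 276.1) = 0.000172 kg/m³.

0.000172 kg/m³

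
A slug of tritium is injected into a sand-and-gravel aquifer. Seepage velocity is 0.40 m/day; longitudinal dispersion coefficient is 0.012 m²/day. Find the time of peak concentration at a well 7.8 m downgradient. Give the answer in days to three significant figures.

19.4 days

For the 1D instantaneous-source solution, setting ∂C/∂t = 0 at fixed x gives v²t² + 2Dt − x² = 0, so t = (√(D² + v²x²) − D)/v².
√(D² + v²x²) = √(0.012² + 0.40² × 7.8²) = 3.120; v² = 0.16.
t = (3.120 − 0.012)/0.16 = 19.4 days (vs. the pure-advection estimate x/v = 19.5 d).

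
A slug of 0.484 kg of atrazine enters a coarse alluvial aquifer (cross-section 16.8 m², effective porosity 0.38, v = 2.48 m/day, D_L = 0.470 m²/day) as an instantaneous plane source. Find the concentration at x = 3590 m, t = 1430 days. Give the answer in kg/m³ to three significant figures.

0.000407 kg/m³

For an instantaneous plane source, C(x,t) = M/(n_e·A·√(4πDt)) · exp(−(x−vt)²/(4Dt)), with n_e·A the pore (flow) area.
Plume center vt = 2.48 × 1430 = 3546.4 m, so the well at 3590 m is 43.6 m downgradient of the peak.
√(4πDt) = 91.90 m, giving peak height M/(n_e·A·√(4πDt)) = 0.484/(0.38 × 16.8 × 91.90) = 0.0008250 kg/m³.
(x−vt)²/(4Dt) = (43.6)²/(4 × 0.470 × 1430) = 0.7071; exp(−0.7071) = 0.4931.
C = 0.0008250 × 0.4931 = 0.000407 kg/m³.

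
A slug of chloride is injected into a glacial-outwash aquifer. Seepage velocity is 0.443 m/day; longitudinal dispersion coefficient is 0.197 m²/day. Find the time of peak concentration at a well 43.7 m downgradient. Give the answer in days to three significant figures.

97.6 days

For the 1D instantaneous-source solution, setting ∂C/∂t = 0 at fixed x gives v²t² + 2Dt − x² = 0, so t = (√(D² + v²x²) − D)/v².
√(D² + v²x²) = √(0.197² + 0.443² × 43.7²) = 19.36; v² = 0.196249.
t = (19.36 − 0.197)/0.196249 = 97.6 days (vs. the pure-advection estimate x/v = 98.6 d).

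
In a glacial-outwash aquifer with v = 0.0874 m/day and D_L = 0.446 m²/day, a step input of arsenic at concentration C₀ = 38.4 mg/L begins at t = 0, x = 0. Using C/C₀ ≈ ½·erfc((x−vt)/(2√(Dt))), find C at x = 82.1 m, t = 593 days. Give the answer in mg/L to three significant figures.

3.61 mg/L

For a continuous step input, C/C₀ ≈ ½·erfc((x−vt)/(2√(Dt))).
vt = 0.0874 × 593 = 51.8282 m and 2√(Dt) = 2√(0.446 × 593) = 32.53 m.
Argument (x−vt)/(2√(Dt)) = (82.1 − 51.8282)/32.53 = 0.9306; ½·erfc(0.9306) = 0.09408.
C = 38.4 × 0.09408 = 3.61 mg/L.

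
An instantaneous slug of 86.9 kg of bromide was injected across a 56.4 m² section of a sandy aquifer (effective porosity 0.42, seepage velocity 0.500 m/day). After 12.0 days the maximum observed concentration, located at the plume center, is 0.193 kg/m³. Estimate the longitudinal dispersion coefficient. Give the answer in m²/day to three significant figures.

At the plume center C_max = M/(n_e·A·√(4πDt)), so D = M²/(4πt·(n_e·A·C_max)²).
n_e·A·C_max = 0.42 × 56.4 × 0.193 = 4.572 kg/m.
D = 86.9²/(4π × 12.0 × 4.572²) = 2.40 m²/day.

2.40 m²/day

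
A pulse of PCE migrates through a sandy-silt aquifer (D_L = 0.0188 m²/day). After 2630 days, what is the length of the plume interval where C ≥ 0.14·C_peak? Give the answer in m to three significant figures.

The plume is Gaussian with σ = √(2Dt) = √(2 × 0.0188 × 2630) = 9.944 m.
C/C_peak = exp(−Δx²/(2σ²)) = 0.14 ⇒ Δx = σ·√(−2 ln 0.14) = 9.944 × 1.983 = 19.72 m.
Width = 2Δx = 39.4 m.

39.4 m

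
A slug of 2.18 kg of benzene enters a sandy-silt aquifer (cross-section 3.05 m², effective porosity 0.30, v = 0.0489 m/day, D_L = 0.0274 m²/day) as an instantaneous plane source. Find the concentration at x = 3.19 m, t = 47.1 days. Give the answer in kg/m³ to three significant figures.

0.508 kg/m³

For an instantaneous plane source, C(x,t) = M/(n_e·A·√(4πDt)) · exp(−(x−vt)²/(4Dt)), with n_e·A the pore (flow) area.
Plume center vt = 0.0489 × 47.1 = 2.30319 m, so the well at 3.19 m is 0.88681 m downgradient of the peak.
√(4πDt) = 4.027 m, giving peak height M/(n_e·A·√(4πDt)) = 2.18/(0.30 × 3.05 × 4.027) = 0.5916 kg/m³.
(x−vt)²/(4Dt) = (0.88681)²/(4 × 0.0274 × 47.1) = 0.1523; exp(−0.1523) = 0.8587.
C = 0.5916 × 0.8587 = 0.508 kg/m³.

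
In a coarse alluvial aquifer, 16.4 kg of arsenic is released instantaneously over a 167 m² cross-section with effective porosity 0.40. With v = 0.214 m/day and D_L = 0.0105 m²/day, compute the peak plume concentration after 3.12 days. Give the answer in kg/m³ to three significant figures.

The peak of an instantaneous 1D plume sits at x = vt; there the Gaussian factor is 1 and C_max = M/(n_e·A·√(4πDt)), where n_e·A is the pore area the mass is dissolved in.
√(4πDt) = √(4π × 0.0105 × 3.12) = 0.6416 m, so C_max = 16.4/(0.40 × 167 × 0.6416) = 0.383 kg/m³.

0.383 kg/m³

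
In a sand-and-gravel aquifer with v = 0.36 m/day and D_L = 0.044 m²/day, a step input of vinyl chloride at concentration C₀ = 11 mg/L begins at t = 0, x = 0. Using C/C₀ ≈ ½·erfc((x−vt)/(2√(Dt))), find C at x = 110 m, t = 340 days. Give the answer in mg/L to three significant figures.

For a continuous step input, C/C₀ ≈ ½·erfc((x−vt)/(2√(Dt))).
vt = 0.36 × 340 = 122.4 m and 2√(Dt) = 2√(0.044 × 340) = 7.736 m.
Argument (x−vt)/(2√(Dt)) = (110 − 122.4)/7.736 = -1.603; ½·erfc(-1.603) = 0.9883.
C = 11 × 0.9883 = 10.9 mg/L.

10.9 mg/L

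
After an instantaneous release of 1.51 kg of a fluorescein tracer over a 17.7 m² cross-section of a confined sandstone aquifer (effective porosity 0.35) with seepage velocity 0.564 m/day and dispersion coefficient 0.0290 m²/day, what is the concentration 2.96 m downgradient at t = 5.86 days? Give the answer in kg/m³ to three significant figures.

For an instantaneous plane source, C(x,t) = M/(n_e·A·√(4πDt)) · exp(−(x−vt)²/(4Dt)), with n_e·A the pore (flow) area.
Plume center vt = 0.564 × 5.86 = 3.30504 m, so the well at 2.96 m is 0.34504 m upgradient of the peak.
√(4πDt) = 1.461 m, giving peak height M/(n_e·A·√(4πDt)) = 1.51/(0.35 × 17.7 × 1.461) = 0.1668 kg/m³.
(x−vt)²/(4Dt) = (-0.34504)²/(4 × 0.0290 × 5.86) = 0.1751; exp(−0.1751) = 0.8394.
C = 0.1668 × 0.8394 = 0.140 kg/m³.

0.140 kg/m³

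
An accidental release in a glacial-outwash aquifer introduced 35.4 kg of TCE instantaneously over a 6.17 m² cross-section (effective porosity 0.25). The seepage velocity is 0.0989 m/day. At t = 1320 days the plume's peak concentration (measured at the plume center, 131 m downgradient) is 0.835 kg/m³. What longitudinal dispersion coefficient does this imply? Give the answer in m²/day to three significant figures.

0.0455 m²/day

At the plume center C_max = M/(n_e·A·√(4πDt)), so D = M²/(4πt·(n_e·A·C_max)²).
n_e·A·C_max = 0.25 × 6.17 × 0.835 = 1.288 kg/m.
D = 35.4²/(4π × 1320 × 1.288²) = 0.0455 m²/day.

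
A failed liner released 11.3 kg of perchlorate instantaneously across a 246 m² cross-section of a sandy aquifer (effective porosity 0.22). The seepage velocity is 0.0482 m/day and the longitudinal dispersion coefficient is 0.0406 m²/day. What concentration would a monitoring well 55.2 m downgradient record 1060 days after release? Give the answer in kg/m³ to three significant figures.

For an instantaneous plane source, C(x,t) = M/(n_e·A·√(4πDt)) · exp(−(x−vt)²/(4Dt)), with n_e·A the pore (flow) area.
Plume center vt = 0.0482 × 1060 = 51.092 m, so the well at 55.2 m is 4.108 m downgradient of the peak.
√(4πDt) = 23.26 m, giving peak height M/(n_e·A·√(4πDt)) = 11.3/(0.22 × 246 × 23.26) = 0.008977 kg/m³.
(x−vt)²/(4Dt) = (4.108)²/(4 × 0.0406 × 1060) = 0.09803; exp(−0.09803) = 0.9066.
C = 0.008977 × 0.9066 = 0.00814 kg/m³.

0.00814 kg/m³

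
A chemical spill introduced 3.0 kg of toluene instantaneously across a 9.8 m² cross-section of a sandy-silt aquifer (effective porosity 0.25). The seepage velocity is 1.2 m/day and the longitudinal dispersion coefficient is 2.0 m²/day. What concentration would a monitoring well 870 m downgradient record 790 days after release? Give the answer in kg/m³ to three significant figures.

For an instantaneous plane source, C(x,t) = M/(n_e·A·√(4πDt)) · exp(−(x−vt)²/(4Dt)), with n_e·A the pore (flow) area.
Plume center vt = 1.2 × 790 = 948 m, so the well at 870 m is 78 m upgradient of the peak.
√(4πDt) = 140.9 m, giving peak height M/(n_e·A·√(4πDt)) = 3.0/(0.25 × 9.8 × 140.9) = 0.008690 kg/m³.
(x−vt)²/(4Dt) = (-78)²/(4 × 2.0 × 790) = 0.9627; exp(−0.9627) = 0.3819.
C = 0.008690 × 0.3819 = 0.00332 kg/m³.

0.00332 kg/m³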